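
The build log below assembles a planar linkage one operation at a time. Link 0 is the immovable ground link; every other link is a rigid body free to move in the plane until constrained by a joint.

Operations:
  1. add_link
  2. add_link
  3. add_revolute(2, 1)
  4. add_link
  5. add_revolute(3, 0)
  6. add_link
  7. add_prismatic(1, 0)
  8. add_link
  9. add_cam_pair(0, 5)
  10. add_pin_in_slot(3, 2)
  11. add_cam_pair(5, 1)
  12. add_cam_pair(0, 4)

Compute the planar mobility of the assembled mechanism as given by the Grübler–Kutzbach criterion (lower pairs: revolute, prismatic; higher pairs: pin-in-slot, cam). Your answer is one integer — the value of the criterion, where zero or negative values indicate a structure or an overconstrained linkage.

[1;0;0] (link 0 is ground)
L+ [2;0;0]
L+ [3;0;0]
R(2,1)∈J1 [3;1;0]
L+ [4;1;0]
R(3,0)∈J1 [4;2;0]
L+ [5;2;0]
P(1,0)∈J1 [5;3;0]
L+ [6;3;0]
C(0,5)∈J2 [6;3;1]
PS(3,2)∈J2 [6;3;2]
C(5,1)∈J2 [6;3;3]
C(0,4)∈J2 [6;3;4]
mobility = 15 − 6 − 4 = 5

M = 5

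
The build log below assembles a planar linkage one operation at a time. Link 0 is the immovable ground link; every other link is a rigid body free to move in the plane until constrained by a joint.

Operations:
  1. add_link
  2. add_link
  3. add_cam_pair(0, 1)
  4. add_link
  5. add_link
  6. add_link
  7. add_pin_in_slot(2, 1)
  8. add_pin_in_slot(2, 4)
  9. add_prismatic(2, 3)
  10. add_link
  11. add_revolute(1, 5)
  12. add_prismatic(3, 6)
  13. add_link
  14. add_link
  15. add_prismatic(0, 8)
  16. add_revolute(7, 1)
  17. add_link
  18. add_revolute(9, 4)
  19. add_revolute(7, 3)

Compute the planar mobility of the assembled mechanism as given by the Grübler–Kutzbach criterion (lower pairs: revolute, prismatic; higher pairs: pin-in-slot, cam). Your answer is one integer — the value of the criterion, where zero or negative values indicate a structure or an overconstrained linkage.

L=1 J1=0 J2=0
add link → L=2 J1=0 J2=0
add link → L=3 J1=0 J2=0
C@0,1 dof=2 J2 → L=3 J1=0 J2=1
add link → L=4 J1=0 J2=1
add link → L=5 J1=0 J2=1
add link → L=6 J1=0 J2=1
PS@2,1 dof=2 J2 → L=6 J1=0 J2=2
PS@2,4 dof=2 J2 → L=6 J1=0 J2=3
P@2,3 dof=1 J1 → L=6 J1=1 J2=3
add link → L=7 J1=1 J2=3
R@1,5 dof=1 J1 → L=7 J1=2 J2=3
P@3,6 dof=1 J1 → L=7 J1=3 J2=3
add link → L=8 J1=3 J2=3
add link → L=9 J1=3 J2=3
P@0,8 dof=1 J1 → L=9 J1=4 J2=3
R@7,1 dof=1 J1 → L=9 J1=5 J2=3
add link → L=10 J1=5 J2=3
R@9,4 dof=1 J1 → L=10 J1=6 J2=3
R@7,3 dof=1 J1 → L=10 J1=7 J2=3
M=3(L−1)−2J1−J2=3·9−2·7−3=10

M = 10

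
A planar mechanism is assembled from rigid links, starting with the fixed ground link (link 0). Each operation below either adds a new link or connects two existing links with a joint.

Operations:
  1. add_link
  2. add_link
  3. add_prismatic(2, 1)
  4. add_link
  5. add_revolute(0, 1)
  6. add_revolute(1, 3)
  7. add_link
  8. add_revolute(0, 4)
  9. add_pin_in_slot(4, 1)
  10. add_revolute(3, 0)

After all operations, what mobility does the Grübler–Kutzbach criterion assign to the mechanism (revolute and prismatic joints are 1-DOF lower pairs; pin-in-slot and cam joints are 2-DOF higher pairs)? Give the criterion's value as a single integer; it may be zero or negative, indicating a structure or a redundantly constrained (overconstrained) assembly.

M = 1

[1;0;0] (link 0 is ground)
L+ [2;0;0]
L+ [3;0;0]
P(2,1)∈J1 [3;1;0]
L+ [4;1;0]
R(0,1)∈J1 [4;2;0]
R(1,3)∈J1 [4;3;0]
L+ [5;3;0]
R(0,4)∈J1 [5;4;0]
PS(4,1)∈J2 [5;4;1]
R(3,0)∈J1 [5;5;1]
mobility = 12 − 10 − 1 = 1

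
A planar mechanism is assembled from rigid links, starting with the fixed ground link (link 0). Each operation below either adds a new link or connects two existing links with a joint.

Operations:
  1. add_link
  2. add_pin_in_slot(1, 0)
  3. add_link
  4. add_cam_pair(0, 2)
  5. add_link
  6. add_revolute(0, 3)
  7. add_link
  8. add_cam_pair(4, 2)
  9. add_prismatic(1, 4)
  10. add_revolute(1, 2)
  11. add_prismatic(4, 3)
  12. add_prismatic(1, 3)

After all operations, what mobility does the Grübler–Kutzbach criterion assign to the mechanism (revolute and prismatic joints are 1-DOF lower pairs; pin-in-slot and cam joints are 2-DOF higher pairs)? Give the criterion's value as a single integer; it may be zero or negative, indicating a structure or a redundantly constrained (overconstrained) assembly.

M = -1

link 0 = ground. State L|J1|J2 = 1|0|0
+link1  2|0|0
PS(1,0) f=2→J2  2|0|1
+link2  3|0|1
C(0,2) f=2→J2  3|0|2
+link3  4|0|2
R(0,3) f=1→J1  4|1|2
+link4  5|1|2
C(4,2) f=2→J2  5|1|3
P(1,4) f=1→J1  5|2|3
R(1,2) f=1→J1  5|3|3
P(4,3) f=1→J1  5|4|3
P(1,3) f=1→J1  5|5|3
M = 3(5−1)−2·5−3 = 12−10−3 = -1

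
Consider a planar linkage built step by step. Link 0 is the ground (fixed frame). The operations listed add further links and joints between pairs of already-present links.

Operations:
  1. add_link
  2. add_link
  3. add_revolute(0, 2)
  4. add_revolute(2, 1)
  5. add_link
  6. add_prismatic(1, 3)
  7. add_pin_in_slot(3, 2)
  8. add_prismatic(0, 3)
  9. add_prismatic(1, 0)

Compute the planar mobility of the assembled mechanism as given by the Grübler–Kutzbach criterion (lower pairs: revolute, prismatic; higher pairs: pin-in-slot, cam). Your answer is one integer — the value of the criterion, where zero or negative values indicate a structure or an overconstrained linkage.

link 0 = ground. State L|J1|J2 = 1|0|0
+link1  2|0|0
+link2  3|0|0
R(0,2) f=1→J1  3|1|0
R(2,1) f=1→J1  3|2|0
+link3  4|2|0
P(1,3) f=1→J1  4|3|0
PS(3,2) f=2→J2  4|3|1
P(0,3) f=1→J1  4|4|1
P(1,0) f=1→J1  4|5|1
M = 3(4−1)−2·5−1 = 9−10−1 = -2

M = -2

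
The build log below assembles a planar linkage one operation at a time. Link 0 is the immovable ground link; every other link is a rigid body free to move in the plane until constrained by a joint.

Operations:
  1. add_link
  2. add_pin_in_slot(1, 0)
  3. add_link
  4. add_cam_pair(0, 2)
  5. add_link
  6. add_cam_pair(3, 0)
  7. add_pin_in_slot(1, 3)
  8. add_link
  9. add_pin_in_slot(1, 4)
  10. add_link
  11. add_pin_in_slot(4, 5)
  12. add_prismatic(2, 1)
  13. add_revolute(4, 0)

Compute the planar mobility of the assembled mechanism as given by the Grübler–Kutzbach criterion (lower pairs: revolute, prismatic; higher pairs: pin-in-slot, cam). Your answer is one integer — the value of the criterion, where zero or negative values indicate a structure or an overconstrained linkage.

L=1 J1=0 J2=0
add link → L=2 J1=0 J2=0
PS@1,0 dof=2 J2 → L=2 J1=0 J2=1
add link → L=3 J1=0 J2=1
C@0,2 dof=2 J2 → L=3 J1=0 J2=2
add link → L=4 J1=0 J2=2
C@3,0 dof=2 J2 → L=4 J1=0 J2=3
PS@1,3 dof=2 J2 → L=4 J1=0 J2=4
add link → L=5 J1=0 J2=4
PS@1,4 dof=2 J2 → L=5 J1=0 J2=5
add link → L=6 J1=0 J2=5
PS@4,5 dof=2 J2 → L=6 J1=0 J2=6
P@2,1 dof=1 J1 → L=6 J1=1 J2=6
R@4,0 dof=1 J1 → L=6 J1=2 J2=6
M=3(L−1)−2J1−J2=3·5−2·2−6=5

M = 5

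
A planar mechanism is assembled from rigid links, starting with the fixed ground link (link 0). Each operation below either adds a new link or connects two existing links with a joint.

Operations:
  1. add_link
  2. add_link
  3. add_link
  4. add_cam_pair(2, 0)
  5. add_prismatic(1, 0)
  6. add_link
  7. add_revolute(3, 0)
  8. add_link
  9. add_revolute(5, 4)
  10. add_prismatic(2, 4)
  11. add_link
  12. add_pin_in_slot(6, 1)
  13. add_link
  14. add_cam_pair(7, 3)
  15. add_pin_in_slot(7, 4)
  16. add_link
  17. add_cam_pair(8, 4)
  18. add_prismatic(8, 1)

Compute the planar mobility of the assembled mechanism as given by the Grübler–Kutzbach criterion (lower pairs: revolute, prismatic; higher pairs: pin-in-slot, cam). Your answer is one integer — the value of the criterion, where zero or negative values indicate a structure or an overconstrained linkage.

ground; <1,0,0>
#1 <2,0,0>
#2 <3,0,0>
#3 <4,0,0>
C:2↔0 J2 <4,0,1>
P:1↔0 J1 <4,1,1>
#4 <5,1,1>
R:3↔0 J1 <5,2,1>
#5 <6,2,1>
R:5↔4 J1 <6,3,1>
P:2↔4 J1 <6,4,1>
#6 <7,4,1>
PS:6↔1 J2 <7,4,2>
#7 <8,4,2>
C:7↔3 J2 <8,4,3>
PS:7↔4 J2 <8,4,4>
#8 <9,4,4>
C:8↔4 J2 <9,4,5>
P:8↔1 J1 <9,5,5>
3×8 − 2×5 − 1×5 = 9

M = 9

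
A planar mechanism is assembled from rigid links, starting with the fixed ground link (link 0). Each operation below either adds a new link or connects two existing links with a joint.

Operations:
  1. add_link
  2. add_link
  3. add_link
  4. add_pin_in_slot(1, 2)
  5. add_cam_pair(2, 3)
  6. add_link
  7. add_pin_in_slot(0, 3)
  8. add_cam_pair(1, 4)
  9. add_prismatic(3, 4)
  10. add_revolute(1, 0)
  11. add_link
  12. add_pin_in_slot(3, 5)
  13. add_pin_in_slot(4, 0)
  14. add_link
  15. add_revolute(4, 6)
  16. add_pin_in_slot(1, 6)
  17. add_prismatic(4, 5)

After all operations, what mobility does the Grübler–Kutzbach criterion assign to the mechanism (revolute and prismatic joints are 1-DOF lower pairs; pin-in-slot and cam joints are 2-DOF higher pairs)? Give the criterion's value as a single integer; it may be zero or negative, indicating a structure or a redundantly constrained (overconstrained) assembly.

L=1 J1=0 J2=0
add link → L=2 J1=0 J2=0
add link → L=3 J1=0 J2=0
add link → L=4 J1=0 J2=0
PS@1,2 dof=2 J2 → L=4 J1=0 J2=1
C@2,3 dof=2 J2 → L=4 J1=0 J2=2
add link → L=5 J1=0 J2=2
PS@0,3 dof=2 J2 → L=5 J1=0 J2=3
C@1,4 dof=2 J2 → L=5 J1=0 J2=4
P@3,4 dof=1 J1 → L=5 J1=1 J2=4
R@1,0 dof=1 J1 → L=5 J1=2 J2=4
add link → L=6 J1=2 J2=4
PS@3,5 dof=2 J2 → L=6 J1=2 J2=5
PS@4,0 dof=2 J2 → L=6 J1=2 J2=6
add link → L=7 J1=2 J2=6
R@4,6 dof=1 J1 → L=7 J1=3 J2=6
PS@1,6 dof=2 J2 → L=7 J1=3 J2=7
P@4,5 dof=1 J1 → L=7 J1=4 J2=7
M=3(L−1)−2J1−J2=3·6−2·4−7=3

M = 3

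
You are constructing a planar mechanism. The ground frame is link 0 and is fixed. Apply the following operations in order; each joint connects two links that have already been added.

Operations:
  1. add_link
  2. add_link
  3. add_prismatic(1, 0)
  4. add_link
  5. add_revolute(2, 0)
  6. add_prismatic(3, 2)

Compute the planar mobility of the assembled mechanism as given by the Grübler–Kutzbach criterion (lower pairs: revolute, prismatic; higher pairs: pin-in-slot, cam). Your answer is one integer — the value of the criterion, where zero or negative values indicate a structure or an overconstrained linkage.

M = 3

link 0 = ground. State L|J1|J2 = 1|0|0
+link1  2|0|0
+link2  3|0|0
P(1,0) f=1→J1  3|1|0
+link3  4|1|0
R(2,0) f=1→J1  4|2|0
P(3,2) f=1→J1  4|3|0
M = 3(4−1)−2·3−0 = 9−6−0 = 3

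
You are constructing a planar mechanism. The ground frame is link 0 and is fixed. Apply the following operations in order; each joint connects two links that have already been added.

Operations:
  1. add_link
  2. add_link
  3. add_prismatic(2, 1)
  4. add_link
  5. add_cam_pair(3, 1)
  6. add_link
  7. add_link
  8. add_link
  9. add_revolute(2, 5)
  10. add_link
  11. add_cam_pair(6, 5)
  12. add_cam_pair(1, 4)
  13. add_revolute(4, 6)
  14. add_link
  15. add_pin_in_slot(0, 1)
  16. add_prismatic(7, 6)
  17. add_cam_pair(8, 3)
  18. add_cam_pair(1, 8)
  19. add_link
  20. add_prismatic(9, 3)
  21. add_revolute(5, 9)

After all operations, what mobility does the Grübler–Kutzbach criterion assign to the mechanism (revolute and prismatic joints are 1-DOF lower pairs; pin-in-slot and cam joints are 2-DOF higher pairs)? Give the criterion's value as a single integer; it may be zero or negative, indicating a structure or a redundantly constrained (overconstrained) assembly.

M = 9

link 0 = ground. State L|J1|J2 = 1|0|0
+link1  2|0|0
+link2  3|0|0
P(2,1) f=1→J1  3|1|0
+link3  4|1|0
C(3,1) f=2→J2  4|1|1
+link4  5|1|1
+link5  6|1|1
+link6  7|1|1
R(2,5) f=1→J1  7|2|1
+link7  8|2|1
C(6,5) f=2→J2  8|2|2
C(1,4) f=2→J2  8|2|3
R(4,6) f=1→J1  8|3|3
+link8  9|3|3
PS(0,1) f=2→J2  9|3|4
P(7,6) f=1→J1  9|4|4
C(8,3) f=2→J2  9|4|5
C(1,8) f=2→J2  9|4|6
+link9  10|4|6
P(9,3) f=1→J1  10|5|6
R(5,9) f=1→J1  10|6|6
M = 3(10−1)−2·6−6 = 27−12−6 = 9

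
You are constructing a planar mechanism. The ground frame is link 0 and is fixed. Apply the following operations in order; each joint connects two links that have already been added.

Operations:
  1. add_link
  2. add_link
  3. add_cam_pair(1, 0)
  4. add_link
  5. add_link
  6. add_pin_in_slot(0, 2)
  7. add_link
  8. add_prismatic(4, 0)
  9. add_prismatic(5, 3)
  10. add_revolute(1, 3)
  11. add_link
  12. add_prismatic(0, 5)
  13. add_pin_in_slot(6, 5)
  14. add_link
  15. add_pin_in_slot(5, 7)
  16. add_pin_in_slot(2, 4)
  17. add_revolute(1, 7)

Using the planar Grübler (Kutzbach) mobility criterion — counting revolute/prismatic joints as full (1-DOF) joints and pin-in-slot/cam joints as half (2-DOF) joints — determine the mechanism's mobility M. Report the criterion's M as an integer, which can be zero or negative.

M = 6

link 0 = ground. State L|J1|J2 = 1|0|0
+link1  2|0|0
+link2  3|0|0
C(1,0) f=2→J2  3|0|1
+link3  4|0|1
+link4  5|0|1
PS(0,2) f=2→J2  5|0|2
+link5  6|0|2
P(4,0) f=1→J1  6|1|2
P(5,3) f=1→J1  6|2|2
R(1,3) f=1→J1  6|3|2
+link6  7|3|2
P(0,5) f=1→J1  7|4|2
PS(6,5) f=2→J2  7|4|3
+link7  8|4|3
PS(5,7) f=2→J2  8|4|4
PS(2,4) f=2→J2  8|4|5
R(1,7) f=1→J1  8|5|5
M = 3(8−1)−2·5−5 = 21−10−5 = 6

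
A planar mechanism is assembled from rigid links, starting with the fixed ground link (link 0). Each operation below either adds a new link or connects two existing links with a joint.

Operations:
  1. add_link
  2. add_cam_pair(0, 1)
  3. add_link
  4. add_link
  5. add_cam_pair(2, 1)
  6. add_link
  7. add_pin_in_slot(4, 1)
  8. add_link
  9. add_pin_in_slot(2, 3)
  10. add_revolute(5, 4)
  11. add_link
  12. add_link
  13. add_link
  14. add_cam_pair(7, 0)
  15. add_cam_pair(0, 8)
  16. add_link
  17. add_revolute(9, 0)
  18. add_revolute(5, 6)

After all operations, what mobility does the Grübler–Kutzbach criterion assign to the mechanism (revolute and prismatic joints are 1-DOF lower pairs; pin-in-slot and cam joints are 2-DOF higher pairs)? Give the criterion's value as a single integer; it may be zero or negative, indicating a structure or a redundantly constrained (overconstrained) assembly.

M = 15

[1;0;0] (link 0 is ground)
L+ [2;0;0]
C(0,1)∈J2 [2;0;1]
L+ [3;0;1]
L+ [4;0;1]
C(2,1)∈J2 [4;0;2]
L+ [5;0;2]
PS(4,1)∈J2 [5;0;3]
L+ [6;0;3]
PS(2,3)∈J2 [6;0;4]
R(5,4)∈J1 [6;1;4]
L+ [7;1;4]
L+ [8;1;4]
L+ [9;1;4]
C(7,0)∈J2 [9;1;5]
C(0,8)∈J2 [9;1;6]
L+ [10;1;6]
R(9,0)∈J1 [10;2;6]
R(5,6)∈J1 [10;3;6]
mobility = 27 − 6 − 6 = 15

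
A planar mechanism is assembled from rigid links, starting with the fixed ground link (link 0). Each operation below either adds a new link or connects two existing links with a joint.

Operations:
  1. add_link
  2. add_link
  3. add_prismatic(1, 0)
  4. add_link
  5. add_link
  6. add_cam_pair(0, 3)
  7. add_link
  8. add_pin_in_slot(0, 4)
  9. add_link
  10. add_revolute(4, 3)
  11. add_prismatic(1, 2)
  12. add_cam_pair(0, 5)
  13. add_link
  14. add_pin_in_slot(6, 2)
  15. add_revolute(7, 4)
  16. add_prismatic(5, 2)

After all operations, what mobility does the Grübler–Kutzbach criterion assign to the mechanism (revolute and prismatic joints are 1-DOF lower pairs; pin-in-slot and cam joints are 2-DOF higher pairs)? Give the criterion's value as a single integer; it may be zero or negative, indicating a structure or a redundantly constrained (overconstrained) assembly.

M = 7

[1;0;0] (link 0 is ground)
L+ [2;0;0]
L+ [3;0;0]
P(1,0)∈J1 [3;1;0]
L+ [4;1;0]
L+ [5;1;0]
C(0,3)∈J2 [5;1;1]
L+ [6;1;1]
PS(0,4)∈J2 [6;1;2]
L+ [7;1;2]
R(4,3)∈J1 [7;2;2]
P(1,2)∈J1 [7;3;2]
C(0,5)∈J2 [7;3;3]
L+ [8;3;3]
PS(6,2)∈J2 [8;3;4]
R(7,4)∈J1 [8;4;4]
P(5,2)∈J1 [8;5;4]
mobility = 21 − 10 − 4 = 7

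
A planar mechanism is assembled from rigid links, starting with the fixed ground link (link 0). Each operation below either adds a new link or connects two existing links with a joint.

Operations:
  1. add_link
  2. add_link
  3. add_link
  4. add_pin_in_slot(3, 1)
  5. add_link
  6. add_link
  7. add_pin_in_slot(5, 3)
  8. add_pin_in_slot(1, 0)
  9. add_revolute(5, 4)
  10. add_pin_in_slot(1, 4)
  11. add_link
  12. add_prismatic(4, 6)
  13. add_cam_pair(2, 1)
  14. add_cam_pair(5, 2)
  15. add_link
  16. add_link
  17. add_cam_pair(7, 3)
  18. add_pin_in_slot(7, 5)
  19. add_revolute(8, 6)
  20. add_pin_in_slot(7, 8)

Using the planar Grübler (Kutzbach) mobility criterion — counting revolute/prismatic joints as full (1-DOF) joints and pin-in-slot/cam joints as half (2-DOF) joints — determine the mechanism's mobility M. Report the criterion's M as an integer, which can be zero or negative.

link 0 = ground. State L|J1|J2 = 1|0|0
+link1  2|0|0
+link2  3|0|0
+link3  4|0|0
PS(3,1) f=2→J2  4|0|1
+link4  5|0|1
+link5  6|0|1
PS(5,3) f=2→J2  6|0|2
PS(1,0) f=2→J2  6|0|3
R(5,4) f=1→J1  6|1|3
PS(1,4) f=2→J2  6|1|4
+link6  7|1|4
P(4,6) f=1→J1  7|2|4
C(2,1) f=2→J2  7|2|5
C(5,2) f=2→J2  7|2|6
+link7  8|2|6
+link8  9|2|6
C(7,3) f=2→J2  9|2|7
PS(7,5) f=2→J2  9|2|8
R(8,6) f=1→J1  9|3|8
PS(7,8) f=2→J2  9|3|9
M = 3(9−1)−2·3−9 = 24−6−9 = 9

M = 9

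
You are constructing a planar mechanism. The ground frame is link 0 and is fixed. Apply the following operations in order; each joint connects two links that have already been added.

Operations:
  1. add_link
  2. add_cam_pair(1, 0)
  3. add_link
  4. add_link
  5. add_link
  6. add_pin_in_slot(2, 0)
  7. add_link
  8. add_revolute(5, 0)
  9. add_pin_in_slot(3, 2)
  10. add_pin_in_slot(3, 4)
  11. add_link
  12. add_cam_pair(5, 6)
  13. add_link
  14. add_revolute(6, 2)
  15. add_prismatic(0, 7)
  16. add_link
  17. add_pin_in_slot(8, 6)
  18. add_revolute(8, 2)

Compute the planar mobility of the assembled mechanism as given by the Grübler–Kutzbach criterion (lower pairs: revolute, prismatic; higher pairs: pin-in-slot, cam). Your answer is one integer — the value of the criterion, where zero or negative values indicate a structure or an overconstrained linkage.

M = 10

[1;0;0] (link 0 is ground)
L+ [2;0;0]
C(1,0)∈J2 [2;0;1]
L+ [3;0;1]
L+ [4;0;1]
L+ [5;0;1]
PS(2,0)∈J2 [5;0;2]
L+ [6;0;2]
R(5,0)∈J1 [6;1;2]
PS(3,2)∈J2 [6;1;3]
PS(3,4)∈J2 [6;1;4]
L+ [7;1;4]
C(5,6)∈J2 [7;1;5]
L+ [8;1;5]
R(6,2)∈J1 [8;2;5]
P(0,7)∈J1 [8;3;5]
L+ [9;3;5]
PS(8,6)∈J2 [9;3;6]
R(8,2)∈J1 [9;4;6]
mobility = 24 − 8 − 6 = 10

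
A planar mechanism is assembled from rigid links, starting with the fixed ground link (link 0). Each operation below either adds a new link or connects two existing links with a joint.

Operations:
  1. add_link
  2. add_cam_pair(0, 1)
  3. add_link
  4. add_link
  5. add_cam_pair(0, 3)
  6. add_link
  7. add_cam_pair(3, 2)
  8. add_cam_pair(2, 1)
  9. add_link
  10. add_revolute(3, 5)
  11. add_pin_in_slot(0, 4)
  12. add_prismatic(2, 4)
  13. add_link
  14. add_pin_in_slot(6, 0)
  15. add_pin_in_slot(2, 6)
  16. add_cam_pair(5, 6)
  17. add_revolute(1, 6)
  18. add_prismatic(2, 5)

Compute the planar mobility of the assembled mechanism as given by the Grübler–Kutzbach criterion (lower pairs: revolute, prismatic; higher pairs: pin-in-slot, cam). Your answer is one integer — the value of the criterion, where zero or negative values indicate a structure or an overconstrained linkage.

L=1 J1=0 J2=0
add link → L=2 J1=0 J2=0
C@0,1 dof=2 J2 → L=2 J1=0 J2=1
add link → L=3 J1=0 J2=1
add link → L=4 J1=0 J2=1
C@0,3 dof=2 J2 → L=4 J1=0 J2=2
add link → L=5 J1=0 J2=2
C@3,2 dof=2 J2 → L=5 J1=0 J2=3
C@2,1 dof=2 J2 → L=5 J1=0 J2=4
add link → L=6 J1=0 J2=4
R@3,5 dof=1 J1 → L=6 J1=1 J2=4
PS@0,4 dof=2 J2 → L=6 J1=1 J2=5
P@2,4 dof=1 J1 → L=6 J1=2 J2=5
add link → L=7 J1=2 J2=5
PS@6,0 dof=2 J2 → L=7 J1=2 J2=6
PS@2,6 dof=2 J2 → L=7 J1=2 J2=7
C@5,6 dof=2 J2 → L=7 J1=2 J2=8
R@1,6 dof=1 J1 → L=7 J1=3 J2=8
P@2,5 dof=1 J1 → L=7 J1=4 J2=8
M=3(L−1)−2J1−J2=3·6−2·4−8=2

M = 2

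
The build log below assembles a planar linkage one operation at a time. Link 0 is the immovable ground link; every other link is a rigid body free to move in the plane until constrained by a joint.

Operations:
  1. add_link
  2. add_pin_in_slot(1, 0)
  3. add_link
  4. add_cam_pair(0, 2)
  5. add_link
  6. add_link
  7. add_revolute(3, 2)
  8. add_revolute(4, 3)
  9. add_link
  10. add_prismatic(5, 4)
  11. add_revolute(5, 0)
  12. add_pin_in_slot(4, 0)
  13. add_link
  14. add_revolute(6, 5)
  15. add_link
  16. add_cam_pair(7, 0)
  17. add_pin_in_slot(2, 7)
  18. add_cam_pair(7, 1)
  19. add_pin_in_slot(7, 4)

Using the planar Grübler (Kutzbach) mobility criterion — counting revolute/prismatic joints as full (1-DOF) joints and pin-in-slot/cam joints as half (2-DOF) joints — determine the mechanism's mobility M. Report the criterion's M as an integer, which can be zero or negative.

link 0 = ground. State L|J1|J2 = 1|0|0
+link1  2|0|0
PS(1,0) f=2→J2  2|0|1
+link2  3|0|1
C(0,2) f=2→J2  3|0|2
+link3  4|0|2
+link4  5|0|2
R(3,2) f=1→J1  5|1|2
R(4,3) f=1→J1  5|2|2
+link5  6|2|2
P(5,4) f=1→J1  6|3|2
R(5,0) f=1→J1  6|4|2
PS(4,0) f=2→J2  6|4|3
+link6  7|4|3
R(6,5) f=1→J1  7|5|3
+link7  8|5|3
C(7,0) f=2→J2  8|5|4
PS(2,7) f=2→J2  8|5|5
C(7,1) f=2→J2  8|5|6
PS(7,4) f=2→J2  8|5|7
M = 3(8−1)−2·5−7 = 21−10−7 = 4

M = 4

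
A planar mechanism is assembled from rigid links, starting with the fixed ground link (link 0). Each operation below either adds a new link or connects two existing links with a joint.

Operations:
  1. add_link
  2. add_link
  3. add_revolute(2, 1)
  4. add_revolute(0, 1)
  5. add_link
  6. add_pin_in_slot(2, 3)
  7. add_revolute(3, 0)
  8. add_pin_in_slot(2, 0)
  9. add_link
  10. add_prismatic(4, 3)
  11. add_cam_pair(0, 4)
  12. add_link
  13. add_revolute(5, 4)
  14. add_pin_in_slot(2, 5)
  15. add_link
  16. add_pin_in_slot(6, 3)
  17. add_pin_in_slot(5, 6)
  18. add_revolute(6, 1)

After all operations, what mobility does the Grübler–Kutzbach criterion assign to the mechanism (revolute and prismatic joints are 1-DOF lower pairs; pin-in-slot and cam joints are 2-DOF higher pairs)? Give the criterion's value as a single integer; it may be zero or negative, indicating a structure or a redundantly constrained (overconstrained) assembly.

ground; <1,0,0>
#1 <2,0,0>
#2 <3,0,0>
R:2↔1 J1 <3,1,0>
R:0↔1 J1 <3,2,0>
#3 <4,2,0>
PS:2↔3 J2 <4,2,1>
R:3↔0 J1 <4,3,1>
PS:2↔0 J2 <4,3,2>
#4 <5,3,2>
P:4↔3 J1 <5,4,2>
C:0↔4 J2 <5,4,3>
#5 <6,4,3>
R:5↔4 J1 <6,5,3>
PS:2↔5 J2 <6,5,4>
#6 <7,5,4>
PS:6↔3 J2 <7,5,5>
PS:5↔6 J2 <7,5,6>
R:6↔1 J1 <7,6,6>
3×6 − 2×6 − 1×6 = 0

M = 0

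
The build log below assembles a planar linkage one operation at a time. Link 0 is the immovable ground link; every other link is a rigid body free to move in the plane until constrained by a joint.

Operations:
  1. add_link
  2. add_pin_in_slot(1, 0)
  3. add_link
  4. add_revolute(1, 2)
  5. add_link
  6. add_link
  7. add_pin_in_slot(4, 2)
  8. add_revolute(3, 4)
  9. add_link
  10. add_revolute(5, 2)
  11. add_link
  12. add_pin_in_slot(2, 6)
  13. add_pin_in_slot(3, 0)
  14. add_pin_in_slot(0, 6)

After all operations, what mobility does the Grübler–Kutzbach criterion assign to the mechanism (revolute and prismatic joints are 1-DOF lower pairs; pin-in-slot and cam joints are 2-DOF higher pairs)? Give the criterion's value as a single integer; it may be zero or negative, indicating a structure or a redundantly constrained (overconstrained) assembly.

M = 7

L=1 J1=0 J2=0
add link → L=2 J1=0 J2=0
PS@1,0 dof=2 J2 → L=2 J1=0 J2=1
add link → L=3 J1=0 J2=1
R@1,2 dof=1 J1 → L=3 J1=1 J2=1
add link → L=4 J1=1 J2=1
add link → L=5 J1=1 J2=1
PS@4,2 dof=2 J2 → L=5 J1=1 J2=2
R@3,4 dof=1 J1 → L=5 J1=2 J2=2
add link → L=6 J1=2 J2=2
R@5,2 dof=1 J1 → L=6 J1=3 J2=2
add link → L=7 J1=3 J2=2
PS@2,6 dof=2 J2 → L=7 J1=3 J2=3
PS@3,0 dof=2 J2 → L=7 J1=3 J2=4
PS@0,6 dof=2 J2 → L=7 J1=3 J2=5
M=3(L−1)−2J1−J2=3·6−2·3−5=7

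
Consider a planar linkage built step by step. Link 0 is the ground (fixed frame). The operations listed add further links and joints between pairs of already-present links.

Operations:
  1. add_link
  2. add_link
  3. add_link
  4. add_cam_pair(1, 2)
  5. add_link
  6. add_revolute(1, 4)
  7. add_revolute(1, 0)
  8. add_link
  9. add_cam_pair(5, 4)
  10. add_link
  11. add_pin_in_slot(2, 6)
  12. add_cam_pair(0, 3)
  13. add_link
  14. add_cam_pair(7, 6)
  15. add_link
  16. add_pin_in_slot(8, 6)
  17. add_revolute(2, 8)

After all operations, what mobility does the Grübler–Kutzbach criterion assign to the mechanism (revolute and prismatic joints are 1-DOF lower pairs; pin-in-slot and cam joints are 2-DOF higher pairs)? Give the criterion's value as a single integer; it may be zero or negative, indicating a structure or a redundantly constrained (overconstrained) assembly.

L=1 J1=0 J2=0
add link → L=2 J1=0 J2=0
add link → L=3 J1=0 J2=0
add link → L=4 J1=0 J2=0
C@1,2 dof=2 J2 → L=4 J1=0 J2=1
add link → L=5 J1=0 J2=1
R@1,4 dof=1 J1 → L=5 J1=1 J2=1
R@1,0 dof=1 J1 → L=5 J1=2 J2=1
add link → L=6 J1=2 J2=1
C@5,4 dof=2 J2 → L=6 J1=2 J2=2
add link → L=7 J1=2 J2=2
PS@2,6 dof=2 J2 → L=7 J1=2 J2=3
C@0,3 dof=2 J2 → L=7 J1=2 J2=4
add link → L=8 J1=2 J2=4
C@7,6 dof=2 J2 → L=8 J1=2 J2=5
add link → L=9 J1=2 J2=5
PS@8,6 dof=2 J2 → L=9 J1=2 J2=6
R@2,8 dof=1 J1 → L=9 J1=3 J2=6
M=3(L−1)−2J1−J2=3·8−2·3−6=12

M = 12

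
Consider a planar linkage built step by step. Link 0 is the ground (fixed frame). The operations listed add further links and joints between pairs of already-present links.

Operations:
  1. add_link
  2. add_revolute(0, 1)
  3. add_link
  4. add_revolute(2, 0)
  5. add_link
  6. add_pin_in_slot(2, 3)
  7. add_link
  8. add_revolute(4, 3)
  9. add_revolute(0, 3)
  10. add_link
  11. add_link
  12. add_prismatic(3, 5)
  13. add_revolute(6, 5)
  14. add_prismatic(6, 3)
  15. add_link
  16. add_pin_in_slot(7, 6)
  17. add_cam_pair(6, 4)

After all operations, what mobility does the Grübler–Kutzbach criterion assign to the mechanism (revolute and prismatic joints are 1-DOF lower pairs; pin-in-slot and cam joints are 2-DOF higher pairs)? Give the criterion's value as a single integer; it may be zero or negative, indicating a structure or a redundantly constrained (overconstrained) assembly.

M = 4

[1;0;0] (link 0 is ground)
L+ [2;0;0]
R(0,1)∈J1 [2;1;0]
L+ [3;1;0]
R(2,0)∈J1 [3;2;0]
L+ [4;2;0]
PS(2,3)∈J2 [4;2;1]
L+ [5;2;1]
R(4,3)∈J1 [5;3;1]
R(0,3)∈J1 [5;4;1]
L+ [6;4;1]
L+ [7;4;1]
P(3,5)∈J1 [7;5;1]
R(6,5)∈J1 [7;6;1]
P(6,3)∈J1 [7;7;1]
L+ [8;7;1]
PS(7,6)∈J2 [8;7;2]
C(6,4)∈J2 [8;7;3]
mobility = 21 − 14 − 3 = 4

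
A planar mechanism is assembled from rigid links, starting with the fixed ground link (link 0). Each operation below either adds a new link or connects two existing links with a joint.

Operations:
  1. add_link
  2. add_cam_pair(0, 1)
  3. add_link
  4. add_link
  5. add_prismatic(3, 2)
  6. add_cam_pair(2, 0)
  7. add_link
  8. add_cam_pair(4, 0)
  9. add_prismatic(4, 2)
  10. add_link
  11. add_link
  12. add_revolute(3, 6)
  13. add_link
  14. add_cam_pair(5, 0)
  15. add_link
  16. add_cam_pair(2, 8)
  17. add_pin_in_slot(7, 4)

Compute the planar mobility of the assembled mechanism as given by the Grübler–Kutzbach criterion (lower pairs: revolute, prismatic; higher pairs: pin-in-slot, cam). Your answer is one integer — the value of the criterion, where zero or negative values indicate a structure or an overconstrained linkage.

[1;0;0] (link 0 is ground)
L+ [2;0;0]
C(0,1)∈J2 [2;0;1]
L+ [3;0;1]
L+ [4;0;1]
P(3,2)∈J1 [4;1;1]
C(2,0)∈J2 [4;1;2]
L+ [5;1;2]
C(4,0)∈J2 [5;1;3]
P(4,2)∈J1 [5;2;3]
L+ [6;2;3]
L+ [7;2;3]
R(3,6)∈J1 [7;3;3]
L+ [8;3;3]
C(5,0)∈J2 [8;3;4]
L+ [9;3;4]
C(2,8)∈J2 [9;3;5]
PS(7,4)∈J2 [9;3;6]
mobility = 24 − 6 − 6 = 12

M = 12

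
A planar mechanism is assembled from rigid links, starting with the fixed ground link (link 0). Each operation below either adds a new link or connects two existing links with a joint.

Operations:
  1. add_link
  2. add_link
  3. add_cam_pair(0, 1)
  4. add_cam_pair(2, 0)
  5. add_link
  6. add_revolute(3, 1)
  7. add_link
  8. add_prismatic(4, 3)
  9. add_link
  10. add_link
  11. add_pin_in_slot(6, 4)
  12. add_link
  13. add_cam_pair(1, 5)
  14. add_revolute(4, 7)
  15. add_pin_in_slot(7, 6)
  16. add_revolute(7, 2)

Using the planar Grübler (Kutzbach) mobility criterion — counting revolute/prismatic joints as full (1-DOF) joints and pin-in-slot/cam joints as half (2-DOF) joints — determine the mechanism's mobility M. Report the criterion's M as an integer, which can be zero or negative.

M = 8

(L,J1,J2)=(1,0,0); link0 fixed
link1: (2,0,0)
link2: (3,0,0)
C 0-1 [J2]: (3,0,1)
C 2-0 [J2]: (3,0,2)
link3: (4,0,2)
R 3-1 [J1]: (4,1,2)
link4: (5,1,2)
P 4-3 [J1]: (5,2,2)
link5: (6,2,2)
link6: (7,2,2)
PS 6-4 [J2]: (7,2,3)
link7: (8,2,3)
C 1-5 [J2]: (8,2,4)
R 4-7 [J1]: (8,3,4)
PS 7-6 [J2]: (8,3,5)
R 7-2 [J1]: (8,4,5)
Grübler: 3·7 − 2·4 − 5 = 8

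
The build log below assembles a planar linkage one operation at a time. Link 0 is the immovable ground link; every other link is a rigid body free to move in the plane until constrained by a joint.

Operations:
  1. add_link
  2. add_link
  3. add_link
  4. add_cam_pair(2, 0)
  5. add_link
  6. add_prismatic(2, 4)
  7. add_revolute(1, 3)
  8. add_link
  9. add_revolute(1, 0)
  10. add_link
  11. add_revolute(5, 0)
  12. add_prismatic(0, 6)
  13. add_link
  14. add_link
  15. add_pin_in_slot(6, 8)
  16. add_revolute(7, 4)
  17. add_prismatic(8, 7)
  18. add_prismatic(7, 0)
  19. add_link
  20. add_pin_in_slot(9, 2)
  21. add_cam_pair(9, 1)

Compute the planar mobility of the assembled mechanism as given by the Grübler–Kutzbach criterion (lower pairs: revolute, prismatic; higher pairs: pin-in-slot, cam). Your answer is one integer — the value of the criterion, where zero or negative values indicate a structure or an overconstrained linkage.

L=1 J1=0 J2=0
add link → L=2 J1=0 J2=0
add link → L=3 J1=0 J2=0
add link → L=4 J1=0 J2=0
C@2,0 dof=2 J2 → L=4 J1=0 J2=1
add link → L=5 J1=0 J2=1
P@2,4 dof=1 J1 → L=5 J1=1 J2=1
R@1,3 dof=1 J1 → L=5 J1=2 J2=1
add link → L=6 J1=2 J2=1
R@1,0 dof=1 J1 → L=6 J1=3 J2=1
add link → L=7 J1=3 J2=1
R@5,0 dof=1 J1 → L=7 J1=4 J2=1
P@0,6 dof=1 J1 → L=7 J1=5 J2=1
add link → L=8 J1=5 J2=1
add link → L=9 J1=5 J2=1
PS@6,8 dof=2 J2 → L=9 J1=5 J2=2
R@7,4 dof=1 J1 → L=9 J1=6 J2=2
P@8,7 dof=1 J1 → L=9 J1=7 J2=2
P@7,0 dof=1 J1 → L=9 J1=8 J2=2
add link → L=10 J1=8 J2=2
PS@9,2 dof=2 J2 → L=10 J1=8 J2=3
C@9,1 dof=2 J2 → L=10 J1=8 J2=4
M=3(L−1)−2J1−J2=3·9−2·8−4=7

M = 7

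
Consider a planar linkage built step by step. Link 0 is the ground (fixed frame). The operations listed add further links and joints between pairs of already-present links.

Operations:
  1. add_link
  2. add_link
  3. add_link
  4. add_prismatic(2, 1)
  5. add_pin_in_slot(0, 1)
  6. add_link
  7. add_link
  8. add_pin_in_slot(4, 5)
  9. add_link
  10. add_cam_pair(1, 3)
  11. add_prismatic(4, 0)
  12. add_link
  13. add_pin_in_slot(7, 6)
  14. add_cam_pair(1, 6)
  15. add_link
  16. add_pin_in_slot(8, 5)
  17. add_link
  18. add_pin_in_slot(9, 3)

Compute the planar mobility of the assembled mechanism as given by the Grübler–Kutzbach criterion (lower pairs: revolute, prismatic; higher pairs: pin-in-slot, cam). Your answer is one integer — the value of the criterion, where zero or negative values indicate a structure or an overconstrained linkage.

M = 16

L=1 J1=0 J2=0
add link → L=2 J1=0 J2=0
add link → L=3 J1=0 J2=0
add link → L=4 J1=0 J2=0
P@2,1 dof=1 J1 → L=4 J1=1 J2=0
PS@0,1 dof=2 J2 → L=4 J1=1 J2=1
add link → L=5 J1=1 J2=1
add link → L=6 J1=1 J2=1
PS@4,5 dof=2 J2 → L=6 J1=1 J2=2
add link → L=7 J1=1 J2=2
C@1,3 dof=2 J2 → L=7 J1=1 J2=3
P@4,0 dof=1 J1 → L=7 J1=2 J2=3
add link → L=8 J1=2 J2=3
PS@7,6 dof=2 J2 → L=8 J1=2 J2=4
C@1,6 dof=2 J2 → L=8 J1=2 J2=5
add link → L=9 J1=2 J2=5
PS@8,5 dof=2 J2 → L=9 J1=2 J2=6
add link → L=10 J1=2 J2=6
PS@9,3 dof=2 J2 → L=10 J1=2 J2=7
M=3(L−1)−2J1−J2=3·9−2·2−7=16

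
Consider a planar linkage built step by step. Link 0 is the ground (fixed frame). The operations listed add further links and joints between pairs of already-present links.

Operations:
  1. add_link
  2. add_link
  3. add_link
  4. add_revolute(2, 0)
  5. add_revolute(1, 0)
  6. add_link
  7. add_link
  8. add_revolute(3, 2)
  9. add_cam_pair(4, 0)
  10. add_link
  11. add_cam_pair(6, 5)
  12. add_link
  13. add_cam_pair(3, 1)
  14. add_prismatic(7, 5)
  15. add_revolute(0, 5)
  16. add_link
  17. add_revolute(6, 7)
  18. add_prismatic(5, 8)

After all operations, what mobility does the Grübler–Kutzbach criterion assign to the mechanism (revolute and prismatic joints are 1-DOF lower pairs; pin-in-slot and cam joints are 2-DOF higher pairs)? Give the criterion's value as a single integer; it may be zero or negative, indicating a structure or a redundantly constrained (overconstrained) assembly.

M = 7

ground; <1,0,0>
#1 <2,0,0>
#2 <3,0,0>
#3 <4,0,0>
R:2↔0 J1 <4,1,0>
R:1↔0 J1 <4,2,0>
#4 <5,2,0>
#5 <6,2,0>
R:3↔2 J1 <6,3,0>
C:4↔0 J2 <6,3,1>
#6 <7,3,1>
C:6↔5 J2 <7,3,2>
#7 <8,3,2>
C:3↔1 J2 <8,3,3>
P:7↔5 J1 <8,4,3>
R:0↔5 J1 <8,5,3>
#8 <9,5,3>
R:6↔7 J1 <9,6,3>
P:5↔8 J1 <9,7,3>
3×8 − 2×7 − 1×3 = 7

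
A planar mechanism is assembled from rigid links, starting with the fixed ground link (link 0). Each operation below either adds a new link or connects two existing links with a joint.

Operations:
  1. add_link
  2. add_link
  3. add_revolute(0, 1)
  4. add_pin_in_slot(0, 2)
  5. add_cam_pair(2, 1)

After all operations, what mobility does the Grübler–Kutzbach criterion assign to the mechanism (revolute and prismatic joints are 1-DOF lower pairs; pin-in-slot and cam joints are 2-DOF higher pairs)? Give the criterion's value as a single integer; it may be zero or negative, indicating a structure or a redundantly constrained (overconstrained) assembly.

link 0 = ground. State L|J1|J2 = 1|0|0
+link1  2|0|0
+link2  3|0|0
R(0,1) f=1→J1  3|1|0
PS(0,2) f=2→J2  3|1|1
C(2,1) f=2→J2  3|1|2
M = 3(3−1)−2·1−2 = 6−2−2 = 2

M = 2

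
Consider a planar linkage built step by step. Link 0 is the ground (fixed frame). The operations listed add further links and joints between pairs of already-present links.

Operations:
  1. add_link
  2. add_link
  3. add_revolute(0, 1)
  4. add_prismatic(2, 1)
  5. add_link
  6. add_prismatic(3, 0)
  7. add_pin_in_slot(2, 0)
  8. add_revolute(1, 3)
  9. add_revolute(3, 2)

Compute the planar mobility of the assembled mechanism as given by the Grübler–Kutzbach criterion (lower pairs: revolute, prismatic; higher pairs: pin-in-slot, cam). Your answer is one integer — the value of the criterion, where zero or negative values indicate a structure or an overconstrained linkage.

ground; <1,0,0>
#1 <2,0,0>
#2 <3,0,0>
R:0↔1 J1 <3,1,0>
P:2↔1 J1 <3,2,0>
#3 <4,2,0>
P:3↔0 J1 <4,3,0>
PS:2↔0 J2 <4,3,1>
R:1↔3 J1 <4,4,1>
R:3↔2 J1 <4,5,1>
3×3 − 2×5 − 1×1 = -2

M = -2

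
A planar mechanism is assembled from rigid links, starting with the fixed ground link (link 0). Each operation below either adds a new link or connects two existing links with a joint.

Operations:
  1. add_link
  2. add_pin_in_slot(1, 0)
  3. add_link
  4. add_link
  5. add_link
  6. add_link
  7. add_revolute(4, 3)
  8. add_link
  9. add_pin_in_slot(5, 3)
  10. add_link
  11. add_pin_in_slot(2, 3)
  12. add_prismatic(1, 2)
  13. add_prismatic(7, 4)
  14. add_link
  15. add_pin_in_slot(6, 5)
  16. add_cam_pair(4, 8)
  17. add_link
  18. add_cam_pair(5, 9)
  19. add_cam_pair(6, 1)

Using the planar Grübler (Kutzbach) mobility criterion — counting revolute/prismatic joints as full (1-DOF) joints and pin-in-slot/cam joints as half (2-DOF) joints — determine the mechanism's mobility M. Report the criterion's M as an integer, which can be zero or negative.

M = 14

[1;0;0] (link 0 is ground)
L+ [2;0;0]
PS(1,0)∈J2 [2;0;1]
L+ [3;0;1]
L+ [4;0;1]
L+ [5;0;1]
L+ [6;0;1]
R(4,3)∈J1 [6;1;1]
L+ [7;1;1]
PS(5,3)∈J2 [7;1;2]
L+ [8;1;2]
PS(2,3)∈J2 [8;1;3]
P(1,2)∈J1 [8;2;3]
P(7,4)∈J1 [8;3;3]
L+ [9;3;3]
PS(6,5)∈J2 [9;3;4]
C(4,8)∈J2 [9;3;5]
L+ [10;3;5]
C(5,9)∈J2 [10;3;6]
C(6,1)∈J2 [10;3;7]
mobility = 27 − 6 − 7 = 14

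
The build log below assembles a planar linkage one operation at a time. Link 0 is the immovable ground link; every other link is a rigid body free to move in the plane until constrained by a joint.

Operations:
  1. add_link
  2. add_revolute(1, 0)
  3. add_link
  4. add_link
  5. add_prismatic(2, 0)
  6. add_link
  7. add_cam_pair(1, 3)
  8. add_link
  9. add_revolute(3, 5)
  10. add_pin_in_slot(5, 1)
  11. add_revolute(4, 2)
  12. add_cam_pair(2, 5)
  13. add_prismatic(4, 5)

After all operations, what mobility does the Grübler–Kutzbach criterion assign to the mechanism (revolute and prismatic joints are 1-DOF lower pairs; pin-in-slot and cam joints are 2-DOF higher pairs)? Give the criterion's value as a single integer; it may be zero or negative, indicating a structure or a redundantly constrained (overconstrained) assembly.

M = 2

(L,J1,J2)=(1,0,0); link0 fixed
link1: (2,0,0)
R 1-0 [J1]: (2,1,0)
link2: (3,1,0)
link3: (4,1,0)
P 2-0 [J1]: (4,2,0)
link4: (5,2,0)
C 1-3 [J2]: (5,2,1)
link5: (6,2,1)
R 3-5 [J1]: (6,3,1)
PS 5-1 [J2]: (6,3,2)
R 4-2 [J1]: (6,4,2)
C 2-5 [J2]: (6,4,3)
P 4-5 [J1]: (6,5,3)
Grübler: 3·5 − 2·5 − 3 = 2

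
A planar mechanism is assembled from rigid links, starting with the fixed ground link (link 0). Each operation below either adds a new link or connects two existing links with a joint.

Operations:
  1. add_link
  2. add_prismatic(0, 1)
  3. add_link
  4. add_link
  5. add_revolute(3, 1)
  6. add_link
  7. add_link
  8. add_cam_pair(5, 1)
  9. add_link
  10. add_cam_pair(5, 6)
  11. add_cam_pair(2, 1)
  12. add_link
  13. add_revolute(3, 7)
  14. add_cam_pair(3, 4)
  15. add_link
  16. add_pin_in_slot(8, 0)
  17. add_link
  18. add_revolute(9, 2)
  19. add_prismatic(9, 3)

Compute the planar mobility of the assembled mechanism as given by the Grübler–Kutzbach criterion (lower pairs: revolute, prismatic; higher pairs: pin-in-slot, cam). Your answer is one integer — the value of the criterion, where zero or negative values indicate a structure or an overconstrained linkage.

L=1 J1=0 J2=0
add link → L=2 J1=0 J2=0
P@0,1 dof=1 J1 → L=2 J1=1 J2=0
add link → L=3 J1=1 J2=0
add link → L=4 J1=1 J2=0
R@3,1 dof=1 J1 → L=4 J1=2 J2=0
add link → L=5 J1=2 J2=0
add link → L=6 J1=2 J2=0
C@5,1 dof=2 J2 → L=6 J1=2 J2=1
add link → L=7 J1=2 J2=1
C@5,6 dof=2 J2 → L=7 J1=2 J2=2
C@2,1 dof=2 J2 → L=7 J1=2 J2=3
add link → L=8 J1=2 J2=3
R@3,7 dof=1 J1 → L=8 J1=3 J2=3
C@3,4 dof=2 J2 → L=8 J1=3 J2=4
add link → L=9 J1=3 J2=4
PS@8,0 dof=2 J2 → L=9 J1=3 J2=5
add link → L=10 J1=3 J2=5
R@9,2 dof=1 J1 → L=10 J1=4 J2=5
P@9,3 dof=1 J1 → L=10 J1=5 J2=5
M=3(L−1)−2J1−J2=3·9−2·5−5=12

M = 12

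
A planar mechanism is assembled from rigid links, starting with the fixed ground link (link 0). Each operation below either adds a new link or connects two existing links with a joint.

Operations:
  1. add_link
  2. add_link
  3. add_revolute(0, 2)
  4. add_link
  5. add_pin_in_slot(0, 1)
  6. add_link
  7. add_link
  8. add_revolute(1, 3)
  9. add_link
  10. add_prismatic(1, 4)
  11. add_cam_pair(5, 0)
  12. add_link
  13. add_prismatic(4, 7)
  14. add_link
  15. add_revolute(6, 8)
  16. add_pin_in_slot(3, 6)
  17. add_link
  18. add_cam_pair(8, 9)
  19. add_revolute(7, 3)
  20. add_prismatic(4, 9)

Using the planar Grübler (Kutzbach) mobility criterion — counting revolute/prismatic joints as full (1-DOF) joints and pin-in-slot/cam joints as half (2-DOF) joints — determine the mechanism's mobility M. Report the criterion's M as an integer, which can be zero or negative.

[1;0;0] (link 0 is ground)
L+ [2;0;0]
L+ [3;0;0]
R(0,2)∈J1 [3;1;0]
L+ [4;1;0]
PS(0,1)∈J2 [4;1;1]
L+ [5;1;1]
L+ [6;1;1]
R(1,3)∈J1 [6;2;1]
L+ [7;2;1]
P(1,4)∈J1 [7;3;1]
C(5,0)∈J2 [7;3;2]
L+ [8;3;2]
P(4,7)∈J1 [8;4;2]
L+ [9;4;2]
R(6,8)∈J1 [9;5;2]
PS(3,6)∈J2 [9;5;3]
L+ [10;5;3]
C(8,9)∈J2 [10;5;4]
R(7,3)∈J1 [10;6;4]
P(4,9)∈J1 [10;7;4]
mobility = 27 − 14 − 4 = 9

M = 9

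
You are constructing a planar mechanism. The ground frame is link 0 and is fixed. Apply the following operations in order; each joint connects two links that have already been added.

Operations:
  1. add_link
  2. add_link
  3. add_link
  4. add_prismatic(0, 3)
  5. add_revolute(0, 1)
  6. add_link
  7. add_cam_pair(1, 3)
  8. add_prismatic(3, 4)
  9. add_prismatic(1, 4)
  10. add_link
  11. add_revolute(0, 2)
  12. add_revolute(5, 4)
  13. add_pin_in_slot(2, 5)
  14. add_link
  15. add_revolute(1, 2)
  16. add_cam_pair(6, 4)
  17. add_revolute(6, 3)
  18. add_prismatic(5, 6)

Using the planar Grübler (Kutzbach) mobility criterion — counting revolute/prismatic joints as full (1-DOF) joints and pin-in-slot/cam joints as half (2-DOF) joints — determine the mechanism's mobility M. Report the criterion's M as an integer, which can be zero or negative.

M = -3

[1;0;0] (link 0 is ground)
L+ [2;0;0]
L+ [3;0;0]
L+ [4;0;0]
P(0,3)∈J1 [4;1;0]
R(0,1)∈J1 [4;2;0]
L+ [5;2;0]
C(1,3)∈J2 [5;2;1]
P(3,4)∈J1 [5;3;1]
P(1,4)∈J1 [5;4;1]
L+ [6;4;1]
R(0,2)∈J1 [6;5;1]
R(5,4)∈J1 [6;6;1]
PS(2,5)∈J2 [6;6;2]
L+ [7;6;2]
R(1,2)∈J1 [7;7;2]
C(6,4)∈J2 [7;7;3]
R(6,3)∈J1 [7;8;3]
P(5,6)∈J1 [7;9;3]
mobility = 18 − 18 − 3 = -3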